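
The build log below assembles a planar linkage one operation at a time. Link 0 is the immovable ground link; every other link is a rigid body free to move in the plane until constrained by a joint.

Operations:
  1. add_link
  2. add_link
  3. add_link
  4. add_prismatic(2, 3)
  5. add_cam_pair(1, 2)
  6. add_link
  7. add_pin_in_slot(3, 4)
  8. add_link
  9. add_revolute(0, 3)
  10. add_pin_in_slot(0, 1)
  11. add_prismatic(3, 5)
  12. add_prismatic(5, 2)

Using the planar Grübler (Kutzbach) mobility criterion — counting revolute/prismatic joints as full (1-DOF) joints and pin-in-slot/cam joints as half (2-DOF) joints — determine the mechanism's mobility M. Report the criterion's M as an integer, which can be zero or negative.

ground; <1,0,0>
#1 <2,0,0>
#2 <3,0,0>
#3 <4,0,0>
P:2↔3 J1 <4,1,0>
C:1↔2 J2 <4,1,1>
#4 <5,1,1>
PS:3↔4 J2 <5,1,2>
#5 <6,1,2>
R:0↔3 J1 <6,2,2>
PS:0↔1 J2 <6,2,3>
P:3↔5 J1 <6,3,3>
P:5↔2 J1 <6,4,3>
3×5 − 2×4 − 1×3 = 4

M = 4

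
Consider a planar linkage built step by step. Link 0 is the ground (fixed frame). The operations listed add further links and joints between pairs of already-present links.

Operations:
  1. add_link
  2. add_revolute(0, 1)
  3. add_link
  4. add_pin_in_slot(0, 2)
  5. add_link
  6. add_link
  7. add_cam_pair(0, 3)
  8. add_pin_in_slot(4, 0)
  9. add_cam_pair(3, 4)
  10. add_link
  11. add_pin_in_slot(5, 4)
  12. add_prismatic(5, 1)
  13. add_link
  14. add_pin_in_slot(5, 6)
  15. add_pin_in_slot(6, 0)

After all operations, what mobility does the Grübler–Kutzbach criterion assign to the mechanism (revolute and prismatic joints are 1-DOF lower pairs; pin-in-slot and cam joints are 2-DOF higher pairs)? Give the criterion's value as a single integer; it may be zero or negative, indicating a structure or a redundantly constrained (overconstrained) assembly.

[1;0;0] (link 0 is ground)
L+ [2;0;0]
R(0,1)∈J1 [2;1;0]
L+ [3;1;0]
PS(0,2)∈J2 [3;1;1]
L+ [4;1;1]
L+ [5;1;1]
C(0,3)∈J2 [5;1;2]
PS(4,0)∈J2 [5;1;3]
C(3,4)∈J2 [5;1;4]
L+ [6;1;4]
PS(5,4)∈J2 [6;1;5]
P(5,1)∈J1 [6;2;5]
L+ [7;2;5]
PS(5,6)∈J2 [7;2;6]
PS(6,0)∈J2 [7;2;7]
mobility = 18 − 4 − 7 = 7

M = 7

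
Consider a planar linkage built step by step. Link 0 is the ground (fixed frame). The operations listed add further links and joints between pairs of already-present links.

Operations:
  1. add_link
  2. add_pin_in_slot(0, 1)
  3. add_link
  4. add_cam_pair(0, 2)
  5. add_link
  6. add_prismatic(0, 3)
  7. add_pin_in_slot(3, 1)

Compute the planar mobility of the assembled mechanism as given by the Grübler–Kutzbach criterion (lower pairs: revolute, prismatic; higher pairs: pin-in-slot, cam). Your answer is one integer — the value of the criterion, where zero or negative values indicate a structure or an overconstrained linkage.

link 0 = ground. State L|J1|J2 = 1|0|0
+link1  2|0|0
PS(0,1) f=2→J2  2|0|1
+link2  3|0|1
C(0,2) f=2→J2  3|0|2
+link3  4|0|2
P(0,3) f=1→J1  4|1|2
PS(3,1) f=2→J2  4|1|3
M = 3(4−1)−2·1−3 = 9−2−3 = 4

M = 4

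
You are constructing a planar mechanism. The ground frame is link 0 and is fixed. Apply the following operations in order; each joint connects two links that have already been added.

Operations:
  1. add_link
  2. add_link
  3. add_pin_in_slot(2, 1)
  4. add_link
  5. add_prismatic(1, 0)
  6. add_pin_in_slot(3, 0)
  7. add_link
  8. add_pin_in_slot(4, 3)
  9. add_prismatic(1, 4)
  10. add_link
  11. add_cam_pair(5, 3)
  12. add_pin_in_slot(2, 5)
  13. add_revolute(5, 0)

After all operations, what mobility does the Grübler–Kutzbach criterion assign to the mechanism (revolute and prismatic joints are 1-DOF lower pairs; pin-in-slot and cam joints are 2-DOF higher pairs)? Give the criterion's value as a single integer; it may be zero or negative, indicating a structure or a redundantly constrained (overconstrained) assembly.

ground; <1,0,0>
#1 <2,0,0>
#2 <3,0,0>
PS:2↔1 J2 <3,0,1>
#3 <4,0,1>
P:1↔0 J1 <4,1,1>
PS:3↔0 J2 <4,1,2>
#4 <5,1,2>
PS:4↔3 J2 <5,1,3>
P:1↔4 J1 <5,2,3>
#5 <6,2,3>
C:5↔3 J2 <6,2,4>
PS:2↔5 J2 <6,2,5>
R:5↔0 J1 <6,3,5>
3×5 − 2×3 − 1×5 = 4

M = 4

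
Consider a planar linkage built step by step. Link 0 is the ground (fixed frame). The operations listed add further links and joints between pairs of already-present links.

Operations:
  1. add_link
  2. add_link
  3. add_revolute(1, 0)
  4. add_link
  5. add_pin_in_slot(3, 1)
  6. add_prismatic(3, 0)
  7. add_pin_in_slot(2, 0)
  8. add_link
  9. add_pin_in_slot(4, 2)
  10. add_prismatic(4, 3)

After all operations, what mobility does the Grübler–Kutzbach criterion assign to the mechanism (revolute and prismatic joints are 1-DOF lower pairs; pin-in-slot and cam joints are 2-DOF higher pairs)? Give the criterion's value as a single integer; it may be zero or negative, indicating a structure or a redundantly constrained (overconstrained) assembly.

M = 3

L=1 J1=0 J2=0
add link → L=2 J1=0 J2=0
add link → L=3 J1=0 J2=0
R@1,0 dof=1 J1 → L=3 J1=1 J2=0
add link → L=4 J1=1 J2=0
PS@3,1 dof=2 J2 → L=4 J1=1 J2=1
P@3,0 dof=1 J1 → L=4 J1=2 J2=1
PS@2,0 dof=2 J2 → L=4 J1=2 J2=2
add link → L=5 J1=2 J2=2
PS@4,2 dof=2 J2 → L=5 J1=2 J2=3
P@4,3 dof=1 J1 → L=5 J1=3 J2=3
M=3(L−1)−2J1−J2=3·4−2·3−3=3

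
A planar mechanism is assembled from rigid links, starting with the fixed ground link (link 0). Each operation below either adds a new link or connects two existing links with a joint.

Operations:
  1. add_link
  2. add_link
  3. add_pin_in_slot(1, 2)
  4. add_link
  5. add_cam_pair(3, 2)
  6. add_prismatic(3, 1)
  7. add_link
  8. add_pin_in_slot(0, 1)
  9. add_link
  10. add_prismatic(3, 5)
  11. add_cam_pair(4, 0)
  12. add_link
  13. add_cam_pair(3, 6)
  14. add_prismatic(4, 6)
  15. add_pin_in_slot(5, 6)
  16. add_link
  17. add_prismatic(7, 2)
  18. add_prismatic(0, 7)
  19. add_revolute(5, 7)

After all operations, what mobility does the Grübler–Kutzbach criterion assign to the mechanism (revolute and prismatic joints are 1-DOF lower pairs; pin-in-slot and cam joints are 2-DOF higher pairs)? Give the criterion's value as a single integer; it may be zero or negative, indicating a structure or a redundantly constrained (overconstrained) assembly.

M = 3

link 0 = ground. State L|J1|J2 = 1|0|0
+link1  2|0|0
+link2  3|0|0
PS(1,2) f=2→J2  3|0|1
+link3  4|0|1
C(3,2) f=2→J2  4|0|2
P(3,1) f=1→J1  4|1|2
+link4  5|1|2
PS(0,1) f=2→J2  5|1|3
+link5  6|1|3
P(3,5) f=1→J1  6|2|3
C(4,0) f=2→J2  6|2|4
+link6  7|2|4
C(3,6) f=2→J2  7|2|5
P(4,6) f=1→J1  7|3|5
PS(5,6) f=2→J2  7|3|6
+link7  8|3|6
P(7,2) f=1→J1  8|4|6
P(0,7) f=1→J1  8|5|6
R(5,7) f=1→J1  8|6|6
M = 3(8−1)−2·6−6 = 21−12−6 = 3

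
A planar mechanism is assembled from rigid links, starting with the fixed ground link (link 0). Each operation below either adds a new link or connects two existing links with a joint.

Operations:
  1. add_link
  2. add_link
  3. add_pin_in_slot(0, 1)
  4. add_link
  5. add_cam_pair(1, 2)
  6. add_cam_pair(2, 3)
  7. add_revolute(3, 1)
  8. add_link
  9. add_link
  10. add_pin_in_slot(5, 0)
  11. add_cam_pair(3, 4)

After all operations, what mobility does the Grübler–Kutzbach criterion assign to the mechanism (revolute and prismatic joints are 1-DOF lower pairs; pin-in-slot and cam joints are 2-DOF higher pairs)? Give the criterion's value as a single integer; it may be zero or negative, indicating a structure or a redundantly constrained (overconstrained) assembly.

[1;0;0] (link 0 is ground)
L+ [2;0;0]
L+ [3;0;0]
PS(0,1)∈J2 [3;0;1]
L+ [4;0;1]
C(1,2)∈J2 [4;0;2]
C(2,3)∈J2 [4;0;3]
R(3,1)∈J1 [4;1;3]
L+ [5;1;3]
L+ [6;1;3]
PS(5,0)∈J2 [6;1;4]
C(3,4)∈J2 [6;1;5]
mobility = 15 − 2 − 5 = 8

M = 8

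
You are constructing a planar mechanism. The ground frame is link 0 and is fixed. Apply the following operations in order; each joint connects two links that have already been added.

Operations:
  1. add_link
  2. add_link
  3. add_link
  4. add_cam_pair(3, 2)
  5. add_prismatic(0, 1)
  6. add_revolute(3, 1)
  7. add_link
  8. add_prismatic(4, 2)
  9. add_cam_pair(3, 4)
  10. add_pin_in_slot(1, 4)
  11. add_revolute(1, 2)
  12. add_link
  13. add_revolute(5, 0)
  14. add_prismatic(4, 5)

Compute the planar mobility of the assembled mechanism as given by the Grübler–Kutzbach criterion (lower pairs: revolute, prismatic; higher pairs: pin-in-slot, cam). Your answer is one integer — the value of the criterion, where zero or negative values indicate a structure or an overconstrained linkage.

M = 0

(L,J1,J2)=(1,0,0); link0 fixed
link1: (2,0,0)
link2: (3,0,0)
link3: (4,0,0)
C 3-2 [J2]: (4,0,1)
P 0-1 [J1]: (4,1,1)
R 3-1 [J1]: (4,2,1)
link4: (5,2,1)
P 4-2 [J1]: (5,3,1)
C 3-4 [J2]: (5,3,2)
PS 1-4 [J2]: (5,3,3)
R 1-2 [J1]: (5,4,3)
link5: (6,4,3)
R 5-0 [J1]: (6,5,3)
P 4-5 [J1]: (6,6,3)
Grübler: 3·5 − 2·6 − 3 = 0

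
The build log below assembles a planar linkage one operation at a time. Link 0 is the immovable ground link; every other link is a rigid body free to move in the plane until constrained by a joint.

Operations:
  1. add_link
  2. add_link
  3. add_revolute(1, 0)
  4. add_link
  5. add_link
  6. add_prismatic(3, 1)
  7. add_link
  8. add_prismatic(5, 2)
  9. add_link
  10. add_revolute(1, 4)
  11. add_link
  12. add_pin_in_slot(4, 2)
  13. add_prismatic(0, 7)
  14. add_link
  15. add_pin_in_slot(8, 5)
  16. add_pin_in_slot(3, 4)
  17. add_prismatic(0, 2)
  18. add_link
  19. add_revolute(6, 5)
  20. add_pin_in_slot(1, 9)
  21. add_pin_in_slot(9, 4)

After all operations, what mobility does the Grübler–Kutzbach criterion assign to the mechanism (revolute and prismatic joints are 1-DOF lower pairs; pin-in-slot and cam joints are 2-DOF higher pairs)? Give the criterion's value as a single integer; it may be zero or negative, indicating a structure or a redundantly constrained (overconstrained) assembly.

M = 8

[1;0;0] (link 0 is ground)
L+ [2;0;0]
L+ [3;0;0]
R(1,0)∈J1 [3;1;0]
L+ [4;1;0]
L+ [5;1;0]
P(3,1)∈J1 [5;2;0]
L+ [6;2;0]
P(5,2)∈J1 [6;3;0]
L+ [7;3;0]
R(1,4)∈J1 [7;4;0]
L+ [8;4;0]
PS(4,2)∈J2 [8;4;1]
P(0,7)∈J1 [8;5;1]
L+ [9;5;1]
PS(8,5)∈J2 [9;5;2]
PS(3,4)∈J2 [9;5;3]
P(0,2)∈J1 [9;6;3]
L+ [10;6;3]
R(6,5)∈J1 [10;7;3]
PS(1,9)∈J2 [10;7;4]
PS(9,4)∈J2 [10;7;5]
mobility = 27 − 14 − 5 = 8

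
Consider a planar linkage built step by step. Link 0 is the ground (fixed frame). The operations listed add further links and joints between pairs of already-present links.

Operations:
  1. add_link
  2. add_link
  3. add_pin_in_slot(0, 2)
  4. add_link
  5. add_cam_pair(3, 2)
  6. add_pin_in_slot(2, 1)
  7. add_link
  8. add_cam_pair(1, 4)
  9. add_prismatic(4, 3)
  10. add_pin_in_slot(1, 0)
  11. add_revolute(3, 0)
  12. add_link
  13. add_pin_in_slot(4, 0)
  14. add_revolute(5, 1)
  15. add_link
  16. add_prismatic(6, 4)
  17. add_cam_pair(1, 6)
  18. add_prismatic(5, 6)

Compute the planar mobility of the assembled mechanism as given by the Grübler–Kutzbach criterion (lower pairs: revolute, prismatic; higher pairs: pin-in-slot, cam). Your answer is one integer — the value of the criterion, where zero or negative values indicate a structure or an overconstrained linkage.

(L,J1,J2)=(1,0,0); link0 fixed
link1: (2,0,0)
link2: (3,0,0)
PS 0-2 [J2]: (3,0,1)
link3: (4,0,1)
C 3-2 [J2]: (4,0,2)
PS 2-1 [J2]: (4,0,3)
link4: (5,0,3)
C 1-4 [J2]: (5,0,4)
P 4-3 [J1]: (5,1,4)
PS 1-0 [J2]: (5,1,5)
R 3-0 [J1]: (5,2,5)
link5: (6,2,5)
PS 4-0 [J2]: (6,2,6)
R 5-1 [J1]: (6,3,6)
link6: (7,3,6)
P 6-4 [J1]: (7,4,6)
C 1-6 [J2]: (7,4,7)
P 5-6 [J1]: (7,5,7)
Grübler: 3·6 − 2·5 − 7 = 1

M = 1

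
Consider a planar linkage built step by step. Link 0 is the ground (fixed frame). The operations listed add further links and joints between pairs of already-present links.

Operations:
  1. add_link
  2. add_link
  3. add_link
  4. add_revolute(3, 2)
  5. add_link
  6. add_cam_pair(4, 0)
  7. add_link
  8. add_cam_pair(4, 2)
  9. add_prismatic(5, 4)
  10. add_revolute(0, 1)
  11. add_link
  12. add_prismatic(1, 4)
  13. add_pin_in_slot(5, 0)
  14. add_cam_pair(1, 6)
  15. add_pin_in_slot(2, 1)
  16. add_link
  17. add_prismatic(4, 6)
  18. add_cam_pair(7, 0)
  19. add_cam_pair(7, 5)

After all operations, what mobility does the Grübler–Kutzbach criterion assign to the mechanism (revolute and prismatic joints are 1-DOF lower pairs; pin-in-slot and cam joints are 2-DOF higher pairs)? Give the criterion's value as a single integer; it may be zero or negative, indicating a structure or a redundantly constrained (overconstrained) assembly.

ground; <1,0,0>
#1 <2,0,0>
#2 <3,0,0>
#3 <4,0,0>
R:3↔2 J1 <4,1,0>
#4 <5,1,0>
C:4↔0 J2 <5,1,1>
#5 <6,1,1>
C:4↔2 J2 <6,1,2>
P:5↔4 J1 <6,2,2>
R:0↔1 J1 <6,3,2>
#6 <7,3,2>
P:1↔4 J1 <7,4,2>
PS:5↔0 J2 <7,4,3>
C:1↔6 J2 <7,4,4>
PS:2↔1 J2 <7,4,5>
#7 <8,4,5>
P:4↔6 J1 <8,5,5>
C:7↔0 J2 <8,5,6>
C:7↔5 J2 <8,5,7>
3×7 − 2×5 − 1×7 = 4

M = 4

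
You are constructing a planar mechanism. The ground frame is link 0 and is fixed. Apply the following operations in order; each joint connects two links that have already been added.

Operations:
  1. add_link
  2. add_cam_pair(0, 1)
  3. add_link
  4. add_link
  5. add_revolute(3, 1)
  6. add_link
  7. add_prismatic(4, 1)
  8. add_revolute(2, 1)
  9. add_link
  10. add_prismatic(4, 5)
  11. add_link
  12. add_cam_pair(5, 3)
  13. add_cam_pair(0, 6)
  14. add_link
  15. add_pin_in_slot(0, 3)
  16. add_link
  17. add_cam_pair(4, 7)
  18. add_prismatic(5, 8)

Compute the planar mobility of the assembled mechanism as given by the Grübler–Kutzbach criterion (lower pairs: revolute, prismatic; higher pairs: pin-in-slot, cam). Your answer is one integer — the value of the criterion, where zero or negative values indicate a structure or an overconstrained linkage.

M = 9

(L,J1,J2)=(1,0,0); link0 fixed
link1: (2,0,0)
C 0-1 [J2]: (2,0,1)
link2: (3,0,1)
link3: (4,0,1)
R 3-1 [J1]: (4,1,1)
link4: (5,1,1)
P 4-1 [J1]: (5,2,1)
R 2-1 [J1]: (5,3,1)
link5: (6,3,1)
P 4-5 [J1]: (6,4,1)
link6: (7,4,1)
C 5-3 [J2]: (7,4,2)
C 0-6 [J2]: (7,4,3)
link7: (8,4,3)
PS 0-3 [J2]: (8,4,4)
link8: (9,4,4)
C 4-7 [J2]: (9,4,5)
P 5-8 [J1]: (9,5,5)
Grübler: 3·8 − 2·5 − 5 = 9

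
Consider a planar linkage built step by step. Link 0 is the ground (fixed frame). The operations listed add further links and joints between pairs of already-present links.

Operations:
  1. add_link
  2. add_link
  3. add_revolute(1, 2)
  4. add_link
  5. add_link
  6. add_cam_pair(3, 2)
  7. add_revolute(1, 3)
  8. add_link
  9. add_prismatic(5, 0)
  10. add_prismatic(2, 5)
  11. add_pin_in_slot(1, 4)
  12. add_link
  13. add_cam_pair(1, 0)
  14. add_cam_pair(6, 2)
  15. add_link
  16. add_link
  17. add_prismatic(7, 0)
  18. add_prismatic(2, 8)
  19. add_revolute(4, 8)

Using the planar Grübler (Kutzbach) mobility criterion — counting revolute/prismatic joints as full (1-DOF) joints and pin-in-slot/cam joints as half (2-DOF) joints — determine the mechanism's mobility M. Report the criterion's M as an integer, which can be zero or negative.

ground; <1,0,0>
#1 <2,0,0>
#2 <3,0,0>
R:1↔2 J1 <3,1,0>
#3 <4,1,0>
#4 <5,1,0>
C:3↔2 J2 <5,1,1>
R:1↔3 J1 <5,2,1>
#5 <6,2,1>
P:5↔0 J1 <6,3,1>
P:2↔5 J1 <6,4,1>
PS:1↔4 J2 <6,4,2>
#6 <7,4,2>
C:1↔0 J2 <7,4,3>
C:6↔2 J2 <7,4,4>
#7 <8,4,4>
#8 <9,4,4>
P:7↔0 J1 <9,5,4>
P:2↔8 J1 <9,6,4>
R:4↔8 J1 <9,7,4>
3×8 − 2×7 − 1×4 = 6

M = 6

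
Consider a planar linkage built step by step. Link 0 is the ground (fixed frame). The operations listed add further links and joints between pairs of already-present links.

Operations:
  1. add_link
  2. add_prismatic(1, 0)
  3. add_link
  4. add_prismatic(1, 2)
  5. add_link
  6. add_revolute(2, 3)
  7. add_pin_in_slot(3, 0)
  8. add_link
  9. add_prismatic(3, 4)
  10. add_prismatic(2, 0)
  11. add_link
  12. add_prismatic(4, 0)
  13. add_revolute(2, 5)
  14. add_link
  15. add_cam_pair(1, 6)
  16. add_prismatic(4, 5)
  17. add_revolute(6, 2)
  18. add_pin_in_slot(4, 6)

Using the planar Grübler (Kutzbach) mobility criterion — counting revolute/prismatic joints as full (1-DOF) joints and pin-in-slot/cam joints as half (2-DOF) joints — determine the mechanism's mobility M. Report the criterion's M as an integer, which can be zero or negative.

M = -3

(L,J1,J2)=(1,0,0); link0 fixed
link1: (2,0,0)
P 1-0 [J1]: (2,1,0)
link2: (3,1,0)
P 1-2 [J1]: (3,2,0)
link3: (4,2,0)
R 2-3 [J1]: (4,3,0)
PS 3-0 [J2]: (4,3,1)
link4: (5,3,1)
P 3-4 [J1]: (5,4,1)
P 2-0 [J1]: (5,5,1)
link5: (6,5,1)
P 4-0 [J1]: (6,6,1)
R 2-5 [J1]: (6,7,1)
link6: (7,7,1)
C 1-6 [J2]: (7,7,2)
P 4-5 [J1]: (7,8,2)
R 6-2 [J1]: (7,9,2)
PS 4-6 [J2]: (7,9,3)
Grübler: 3·6 − 2·9 − 3 = -3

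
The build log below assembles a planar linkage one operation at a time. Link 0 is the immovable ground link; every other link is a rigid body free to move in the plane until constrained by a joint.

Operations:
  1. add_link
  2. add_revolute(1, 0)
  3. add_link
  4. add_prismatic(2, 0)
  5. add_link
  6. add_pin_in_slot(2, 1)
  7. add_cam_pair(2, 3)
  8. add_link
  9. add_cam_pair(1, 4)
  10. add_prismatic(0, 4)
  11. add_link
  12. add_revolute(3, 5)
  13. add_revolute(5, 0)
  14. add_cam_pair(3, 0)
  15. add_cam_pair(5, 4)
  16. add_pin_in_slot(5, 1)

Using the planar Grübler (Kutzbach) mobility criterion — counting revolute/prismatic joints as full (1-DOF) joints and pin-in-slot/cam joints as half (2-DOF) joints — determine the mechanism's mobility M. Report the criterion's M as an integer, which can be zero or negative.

[1;0;0] (link 0 is ground)
L+ [2;0;0]
R(1,0)∈J1 [2;1;0]
L+ [3;1;0]
P(2,0)∈J1 [3;2;0]
L+ [4;2;0]
PS(2,1)∈J2 [4;2;1]
C(2,3)∈J2 [4;2;2]
L+ [5;2;2]
C(1,4)∈J2 [5;2;3]
P(0,4)∈J1 [5;3;3]
L+ [6;3;3]
R(3,5)∈J1 [6;4;3]
R(5,0)∈J1 [6;5;3]
C(3,0)∈J2 [6;5;4]
C(5,4)∈J2 [6;5;5]
PS(5,1)∈J2 [6;5;6]
mobility = 15 − 10 − 6 = -1

M = -1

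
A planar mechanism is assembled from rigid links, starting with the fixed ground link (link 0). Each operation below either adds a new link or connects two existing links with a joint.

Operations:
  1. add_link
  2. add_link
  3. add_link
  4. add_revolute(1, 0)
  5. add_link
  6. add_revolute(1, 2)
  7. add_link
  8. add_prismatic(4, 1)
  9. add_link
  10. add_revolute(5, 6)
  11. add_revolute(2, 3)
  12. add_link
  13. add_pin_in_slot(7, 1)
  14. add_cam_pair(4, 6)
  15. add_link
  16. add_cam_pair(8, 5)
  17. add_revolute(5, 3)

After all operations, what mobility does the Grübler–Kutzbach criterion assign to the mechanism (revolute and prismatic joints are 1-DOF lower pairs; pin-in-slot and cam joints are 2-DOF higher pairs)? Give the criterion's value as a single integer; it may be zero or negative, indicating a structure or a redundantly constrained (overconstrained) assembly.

M = 9

(L,J1,J2)=(1,0,0); link0 fixed
link1: (2,0,0)
link2: (3,0,0)
link3: (4,0,0)
R 1-0 [J1]: (4,1,0)
link4: (5,1,0)
R 1-2 [J1]: (5,2,0)
link5: (6,2,0)
P 4-1 [J1]: (6,3,0)
link6: (7,3,0)
R 5-6 [J1]: (7,4,0)
R 2-3 [J1]: (7,5,0)
link7: (8,5,0)
PS 7-1 [J2]: (8,5,1)
C 4-6 [J2]: (8,5,2)
link8: (9,5,2)
C 8-5 [J2]: (9,5,3)
R 5-3 [J1]: (9,6,3)
Grübler: 3·8 − 2·6 − 3 = 9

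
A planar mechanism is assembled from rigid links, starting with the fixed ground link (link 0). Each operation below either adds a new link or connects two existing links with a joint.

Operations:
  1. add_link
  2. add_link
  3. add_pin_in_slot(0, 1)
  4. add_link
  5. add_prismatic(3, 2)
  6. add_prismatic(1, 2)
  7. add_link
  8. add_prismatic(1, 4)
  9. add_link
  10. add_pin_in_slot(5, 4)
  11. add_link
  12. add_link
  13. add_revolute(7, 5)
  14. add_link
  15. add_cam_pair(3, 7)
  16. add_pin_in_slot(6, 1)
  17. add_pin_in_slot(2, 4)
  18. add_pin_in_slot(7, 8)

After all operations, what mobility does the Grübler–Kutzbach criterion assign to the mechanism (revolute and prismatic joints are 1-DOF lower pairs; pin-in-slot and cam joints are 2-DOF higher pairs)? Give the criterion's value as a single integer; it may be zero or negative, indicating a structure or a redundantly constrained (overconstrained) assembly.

link 0 = ground. State L|J1|J2 = 1|0|0
+link1  2|0|0
+link2  3|0|0
PS(0,1) f=2→J2  3|0|1
+link3  4|0|1
P(3,2) f=1→J1  4|1|1
P(1,2) f=1→J1  4|2|1
+link4  5|2|1
P(1,4) f=1→J1  5|3|1
+link5  6|3|1
PS(5,4) f=2→J2  6|3|2
+link6  7|3|2
+link7  8|3|2
R(7,5) f=1→J1  8|4|2
+link8  9|4|2
C(3,7) f=2→J2  9|4|3
PS(6,1) f=2→J2  9|4|4
PS(2,4) f=2→J2  9|4|5
PS(7,8) f=2→J2  9|4|6
M = 3(9−1)−2·4−6 = 24−8−6 = 10

M = 10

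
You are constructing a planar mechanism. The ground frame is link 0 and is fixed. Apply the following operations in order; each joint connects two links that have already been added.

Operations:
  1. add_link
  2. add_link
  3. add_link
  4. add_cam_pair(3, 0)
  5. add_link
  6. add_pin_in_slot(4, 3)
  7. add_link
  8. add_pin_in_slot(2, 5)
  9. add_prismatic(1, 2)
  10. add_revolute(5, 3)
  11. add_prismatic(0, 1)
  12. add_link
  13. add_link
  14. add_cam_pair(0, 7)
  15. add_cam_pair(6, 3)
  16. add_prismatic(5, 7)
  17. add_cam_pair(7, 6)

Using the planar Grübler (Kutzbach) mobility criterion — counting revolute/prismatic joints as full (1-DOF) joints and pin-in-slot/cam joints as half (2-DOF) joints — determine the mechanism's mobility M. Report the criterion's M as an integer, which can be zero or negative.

M = 7

[1;0;0] (link 0 is ground)
L+ [2;0;0]
L+ [3;0;0]
L+ [4;0;0]
C(3,0)∈J2 [4;0;1]
L+ [5;0;1]
PS(4,3)∈J2 [5;0;2]
L+ [6;0;2]
PS(2,5)∈J2 [6;0;3]
P(1,2)∈J1 [6;1;3]
R(5,3)∈J1 [6;2;3]
P(0,1)∈J1 [6;3;3]
L+ [7;3;3]
L+ [8;3;3]
C(0,7)∈J2 [8;3;4]
C(6,3)∈J2 [8;3;5]
P(5,7)∈J1 [8;4;5]
C(7,6)∈J2 [8;4;6]
mobility = 21 − 8 − 6 = 7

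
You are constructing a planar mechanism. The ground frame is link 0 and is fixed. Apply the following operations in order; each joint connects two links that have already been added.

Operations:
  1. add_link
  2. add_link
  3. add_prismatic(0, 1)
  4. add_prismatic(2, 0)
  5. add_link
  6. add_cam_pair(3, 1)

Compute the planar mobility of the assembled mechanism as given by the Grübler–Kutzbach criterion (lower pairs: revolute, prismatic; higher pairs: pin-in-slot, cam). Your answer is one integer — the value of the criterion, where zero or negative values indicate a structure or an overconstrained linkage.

M = 4

(L,J1,J2)=(1,0,0); link0 fixed
link1: (2,0,0)
link2: (3,0,0)
P 0-1 [J1]: (3,1,0)
P 2-0 [J1]: (3,2,0)
link3: (4,2,0)
C 3-1 [J2]: (4,2,1)
Grübler: 3·3 − 2·2 − 1 = 4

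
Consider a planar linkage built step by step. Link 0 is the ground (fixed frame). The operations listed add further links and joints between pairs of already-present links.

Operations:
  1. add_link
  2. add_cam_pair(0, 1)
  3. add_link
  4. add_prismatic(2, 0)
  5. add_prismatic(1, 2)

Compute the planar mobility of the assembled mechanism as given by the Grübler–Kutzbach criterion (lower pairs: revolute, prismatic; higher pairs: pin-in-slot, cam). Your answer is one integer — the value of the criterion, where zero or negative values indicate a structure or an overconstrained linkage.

M = 1

ground; <1,0,0>
#1 <2,0,0>
C:0↔1 J2 <2,0,1>
#2 <3,0,1>
P:2↔0 J1 <3,1,1>
P:1↔2 J1 <3,2,1>
3×2 − 2×2 − 1×1 = 1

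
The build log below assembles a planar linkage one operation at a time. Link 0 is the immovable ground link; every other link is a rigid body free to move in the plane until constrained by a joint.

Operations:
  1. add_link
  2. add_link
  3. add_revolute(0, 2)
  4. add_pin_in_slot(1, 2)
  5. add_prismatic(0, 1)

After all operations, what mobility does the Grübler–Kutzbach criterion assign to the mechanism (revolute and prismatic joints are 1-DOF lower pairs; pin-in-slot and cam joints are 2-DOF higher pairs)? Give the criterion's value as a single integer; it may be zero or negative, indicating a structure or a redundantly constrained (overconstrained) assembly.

ground; <1,0,0>
#1 <2,0,0>
#2 <3,0,0>
R:0↔2 J1 <3,1,0>
PS:1↔2 J2 <3,1,1>
P:0↔1 J1 <3,2,1>
3×2 − 2×2 − 1×1 = 1

M = 1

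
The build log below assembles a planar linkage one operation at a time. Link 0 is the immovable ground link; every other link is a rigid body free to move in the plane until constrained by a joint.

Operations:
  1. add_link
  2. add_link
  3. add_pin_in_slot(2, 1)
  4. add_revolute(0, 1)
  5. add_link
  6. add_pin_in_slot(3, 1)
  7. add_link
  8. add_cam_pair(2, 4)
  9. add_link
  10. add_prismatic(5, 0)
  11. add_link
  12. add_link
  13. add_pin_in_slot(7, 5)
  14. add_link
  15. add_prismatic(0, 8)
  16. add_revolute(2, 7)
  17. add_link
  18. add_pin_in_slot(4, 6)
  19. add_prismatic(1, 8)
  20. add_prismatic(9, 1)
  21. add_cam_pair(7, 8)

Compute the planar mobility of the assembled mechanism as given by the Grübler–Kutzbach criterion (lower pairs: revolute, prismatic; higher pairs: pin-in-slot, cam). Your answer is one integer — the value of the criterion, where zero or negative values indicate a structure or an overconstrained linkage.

M = 9

ground; <1,0,0>
#1 <2,0,0>
#2 <3,0,0>
PS:2↔1 J2 <3,0,1>
R:0↔1 J1 <3,1,1>
#3 <4,1,1>
PS:3↔1 J2 <4,1,2>
#4 <5,1,2>
C:2↔4 J2 <5,1,3>
#5 <6,1,3>
P:5↔0 J1 <6,2,3>
#6 <7,2,3>
#7 <8,2,3>
PS:7↔5 J2 <8,2,4>
#8 <9,2,4>
P:0↔8 J1 <9,3,4>
R:2↔7 J1 <9,4,4>
#9 <10,4,4>
PS:4↔6 J2 <10,4,5>
P:1↔8 J1 <10,5,5>
P:9↔1 J1 <10,6,5>
C:7↔8 J2 <10,6,6>
3×9 − 2×6 − 1×6 = 9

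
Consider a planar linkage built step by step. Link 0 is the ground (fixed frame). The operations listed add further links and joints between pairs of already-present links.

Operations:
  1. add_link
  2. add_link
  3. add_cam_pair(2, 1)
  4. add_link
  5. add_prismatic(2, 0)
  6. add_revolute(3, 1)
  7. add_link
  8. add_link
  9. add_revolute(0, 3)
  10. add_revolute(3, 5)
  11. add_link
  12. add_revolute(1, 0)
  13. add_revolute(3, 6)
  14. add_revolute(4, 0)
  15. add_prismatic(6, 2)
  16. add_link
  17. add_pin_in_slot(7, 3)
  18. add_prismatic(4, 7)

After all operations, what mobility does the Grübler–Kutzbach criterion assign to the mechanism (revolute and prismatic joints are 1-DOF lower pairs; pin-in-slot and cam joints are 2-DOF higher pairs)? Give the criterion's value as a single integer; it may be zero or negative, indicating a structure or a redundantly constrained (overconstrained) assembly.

ground; <1,0,0>
#1 <2,0,0>
#2 <3,0,0>
C:2↔1 J2 <3,0,1>
#3 <4,0,1>
P:2↔0 J1 <4,1,1>
R:3↔1 J1 <4,2,1>
#4 <5,2,1>
#5 <6,2,1>
R:0↔3 J1 <6,3,1>
R:3↔5 J1 <6,4,1>
#6 <7,4,1>
R:1↔0 J1 <7,5,1>
R:3↔6 J1 <7,6,1>
R:4↔0 J1 <7,7,1>
P:6↔2 J1 <7,8,1>
#7 <8,8,1>
PS:7↔3 J2 <8,8,2>
P:4↔7 J1 <8,9,2>
3×7 − 2×9 − 1×2 = 1

M = 1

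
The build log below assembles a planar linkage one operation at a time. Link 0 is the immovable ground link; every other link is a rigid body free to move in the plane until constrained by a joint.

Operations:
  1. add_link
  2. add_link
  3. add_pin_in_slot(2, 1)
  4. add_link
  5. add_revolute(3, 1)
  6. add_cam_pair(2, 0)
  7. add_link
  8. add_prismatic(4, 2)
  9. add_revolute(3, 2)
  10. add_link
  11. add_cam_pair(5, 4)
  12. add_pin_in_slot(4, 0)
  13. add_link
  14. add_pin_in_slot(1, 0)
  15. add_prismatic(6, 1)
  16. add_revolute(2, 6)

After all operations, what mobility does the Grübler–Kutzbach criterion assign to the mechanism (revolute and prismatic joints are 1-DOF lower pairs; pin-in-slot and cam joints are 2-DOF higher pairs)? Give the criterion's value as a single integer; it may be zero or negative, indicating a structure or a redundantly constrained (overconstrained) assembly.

M = 3

link 0 = ground. State L|J1|J2 = 1|0|0
+link1  2|0|0
+link2  3|0|0
PS(2,1) f=2→J2  3|0|1
+link3  4|0|1
R(3,1) f=1→J1  4|1|1
C(2,0) f=2→J2  4|1|2
+link4  5|1|2
P(4,2) f=1→J1  5|2|2
R(3,2) f=1→J1  5|3|2
+link5  6|3|2
C(5,4) f=2→J2  6|3|3
PS(4,0) f=2→J2  6|3|4
+link6  7|3|4
PS(1,0) f=2→J2  7|3|5
P(6,1) f=1→J1  7|4|5
R(2,6) f=1→J1  7|5|5
M = 3(7−1)−2·5−5 = 18−10−5 = 3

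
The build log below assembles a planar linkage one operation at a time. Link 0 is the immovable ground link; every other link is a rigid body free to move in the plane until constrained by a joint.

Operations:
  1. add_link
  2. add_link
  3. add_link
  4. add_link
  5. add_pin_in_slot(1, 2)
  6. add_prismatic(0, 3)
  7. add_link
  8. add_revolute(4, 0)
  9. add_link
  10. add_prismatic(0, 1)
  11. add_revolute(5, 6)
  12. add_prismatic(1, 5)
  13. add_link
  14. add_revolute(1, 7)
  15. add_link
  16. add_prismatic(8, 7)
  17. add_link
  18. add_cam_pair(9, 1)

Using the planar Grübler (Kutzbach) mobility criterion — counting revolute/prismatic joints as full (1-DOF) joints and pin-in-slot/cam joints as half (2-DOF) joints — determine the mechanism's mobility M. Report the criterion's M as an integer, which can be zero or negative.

M = 11

[1;0;0] (link 0 is ground)
L+ [2;0;0]
L+ [3;0;0]
L+ [4;0;0]
L+ [5;0;0]
PS(1,2)∈J2 [5;0;1]
P(0,3)∈J1 [5;1;1]
L+ [6;1;1]
R(4,0)∈J1 [6;2;1]
L+ [7;2;1]
P(0,1)∈J1 [7;3;1]
R(5,6)∈J1 [7;4;1]
P(1,5)∈J1 [7;5;1]
L+ [8;5;1]
R(1,7)∈J1 [8;6;1]
L+ [9;6;1]
P(8,7)∈J1 [9;7;1]
L+ [10;7;1]
C(9,1)∈J2 [10;7;2]
mobility = 27 − 14 − 2 = 11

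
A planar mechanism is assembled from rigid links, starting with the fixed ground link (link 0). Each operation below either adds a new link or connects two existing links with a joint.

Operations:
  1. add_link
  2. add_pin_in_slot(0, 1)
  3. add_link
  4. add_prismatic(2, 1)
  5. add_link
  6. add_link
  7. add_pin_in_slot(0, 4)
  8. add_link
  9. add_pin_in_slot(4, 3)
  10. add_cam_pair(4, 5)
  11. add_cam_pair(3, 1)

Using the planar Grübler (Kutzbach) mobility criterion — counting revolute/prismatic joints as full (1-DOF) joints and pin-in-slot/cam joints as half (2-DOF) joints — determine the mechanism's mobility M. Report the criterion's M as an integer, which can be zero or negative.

[1;0;0] (link 0 is ground)
L+ [2;0;0]
PS(0,1)∈J2 [2;0;1]
L+ [3;0;1]
P(2,1)∈J1 [3;1;1]
L+ [4;1;1]
L+ [5;1;1]
PS(0,4)∈J2 [5;1;2]
L+ [6;1;2]
PS(4,3)∈J2 [6;1;3]
C(4,5)∈J2 [6;1;4]
C(3,1)∈J2 [6;1;5]
mobility = 15 − 2 − 5 = 8

M = 8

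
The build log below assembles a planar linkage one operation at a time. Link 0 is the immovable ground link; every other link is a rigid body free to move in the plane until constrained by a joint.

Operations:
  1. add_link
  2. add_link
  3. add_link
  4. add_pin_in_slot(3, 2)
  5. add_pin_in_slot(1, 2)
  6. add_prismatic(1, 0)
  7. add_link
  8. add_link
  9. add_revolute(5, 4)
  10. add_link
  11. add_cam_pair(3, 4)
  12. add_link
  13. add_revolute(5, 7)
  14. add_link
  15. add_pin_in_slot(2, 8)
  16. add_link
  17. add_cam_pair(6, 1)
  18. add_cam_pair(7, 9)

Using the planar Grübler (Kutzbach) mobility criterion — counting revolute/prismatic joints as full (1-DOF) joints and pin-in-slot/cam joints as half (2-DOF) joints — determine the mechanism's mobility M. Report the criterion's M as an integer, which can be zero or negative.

L=1 J1=0 J2=0
add link → L=2 J1=0 J2=0
add link → L=3 J1=0 J2=0
add link → L=4 J1=0 J2=0
PS@3,2 dof=2 J2 → L=4 J1=0 J2=1
PS@1,2 dof=2 J2 → L=4 J1=0 J2=2
P@1,0 dof=1 J1 → L=4 J1=1 J2=2
add link → L=5 J1=1 J2=2
add link → L=6 J1=1 J2=2
R@5,4 dof=1 J1 → L=6 J1=2 J2=2
add link → L=7 J1=2 J2=2
C@3,4 dof=2 J2 → L=7 J1=2 J2=3
add link → L=8 J1=2 J2=3
R@5,7 dof=1 J1 → L=8 J1=3 J2=3
add link → L=9 J1=3 J2=3
PS@2,8 dof=2 J2 → L=9 J1=3 J2=4
add link → L=10 J1=3 J2=4
C@6,1 dof=2 J2 → L=10 J1=3 J2=5
C@7,9 dof=2 J2 → L=10 J1=3 J2=6
M=3(L−1)−2J1−J2=3·9−2·3−6=15

M = 15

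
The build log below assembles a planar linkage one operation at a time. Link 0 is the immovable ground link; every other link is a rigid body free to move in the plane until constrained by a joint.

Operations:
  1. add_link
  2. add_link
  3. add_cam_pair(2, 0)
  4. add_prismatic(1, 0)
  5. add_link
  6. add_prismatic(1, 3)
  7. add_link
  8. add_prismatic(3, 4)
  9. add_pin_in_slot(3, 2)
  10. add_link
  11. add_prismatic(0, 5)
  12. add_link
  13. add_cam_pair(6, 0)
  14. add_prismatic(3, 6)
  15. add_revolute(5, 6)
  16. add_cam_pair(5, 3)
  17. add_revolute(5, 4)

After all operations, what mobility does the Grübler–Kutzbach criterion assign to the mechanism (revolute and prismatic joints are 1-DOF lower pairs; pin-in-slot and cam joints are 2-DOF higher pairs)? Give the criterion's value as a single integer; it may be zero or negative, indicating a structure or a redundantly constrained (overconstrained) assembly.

M = 0

[1;0;0] (link 0 is ground)
L+ [2;0;0]
L+ [3;0;0]
C(2,0)∈J2 [3;0;1]
P(1,0)∈J1 [3;1;1]
L+ [4;1;1]
P(1,3)∈J1 [4;2;1]
L+ [5;2;1]
P(3,4)∈J1 [5;3;1]
PS(3,2)∈J2 [5;3;2]
L+ [6;3;2]
P(0,5)∈J1 [6;4;2]
L+ [7;4;2]
C(6,0)∈J2 [7;4;3]
P(3,6)∈J1 [7;5;3]
R(5,6)∈J1 [7;6;3]
C(5,3)∈J2 [7;6;4]
R(5,4)∈J1 [7;7;4]
mobility = 18 − 14 − 4 = 0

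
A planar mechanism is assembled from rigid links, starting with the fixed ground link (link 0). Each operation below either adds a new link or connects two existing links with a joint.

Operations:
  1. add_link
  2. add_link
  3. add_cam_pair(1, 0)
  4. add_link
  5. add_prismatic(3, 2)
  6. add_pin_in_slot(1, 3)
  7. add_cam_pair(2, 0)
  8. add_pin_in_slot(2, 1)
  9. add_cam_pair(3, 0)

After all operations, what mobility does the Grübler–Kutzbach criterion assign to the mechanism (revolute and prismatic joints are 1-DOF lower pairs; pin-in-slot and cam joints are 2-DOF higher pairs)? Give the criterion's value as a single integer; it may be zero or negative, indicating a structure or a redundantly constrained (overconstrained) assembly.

link 0 = ground. State L|J1|J2 = 1|0|0
+link1  2|0|0
+link2  3|0|0
C(1,0) f=2→J2  3|0|1
+link3  4|0|1
P(3,2) f=1→J1  4|1|1
PS(1,3) f=2→J2  4|1|2
C(2,0) f=2→J2  4|1|3
PS(2,1) f=2→J2  4|1|4
C(3,0) f=2→J2  4|1|5
M = 3(4−1)−2·1−5 = 9−2−5 = 2

M = 2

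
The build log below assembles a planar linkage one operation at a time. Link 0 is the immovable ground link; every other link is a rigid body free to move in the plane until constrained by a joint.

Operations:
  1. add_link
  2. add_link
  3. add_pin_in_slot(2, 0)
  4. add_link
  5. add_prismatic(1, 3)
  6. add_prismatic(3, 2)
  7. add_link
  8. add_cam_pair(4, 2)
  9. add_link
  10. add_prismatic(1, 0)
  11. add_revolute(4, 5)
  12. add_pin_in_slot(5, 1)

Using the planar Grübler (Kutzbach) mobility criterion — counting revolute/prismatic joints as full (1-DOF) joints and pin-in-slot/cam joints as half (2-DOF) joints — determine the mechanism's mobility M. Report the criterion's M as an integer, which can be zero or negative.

M = 4

link 0 = ground. State L|J1|J2 = 1|0|0
+link1  2|0|0
+link2  3|0|0
PS(2,0) f=2→J2  3|0|1
+link3  4|0|1
P(1,3) f=1→J1  4|1|1
P(3,2) f=1→J1  4|2|1
+link4  5|2|1
C(4,2) f=2→J2  5|2|2
+link5  6|2|2
P(1,0) f=1→J1  6|3|2
R(4,5) f=1→J1  6|4|2
PS(5,1) f=2→J2  6|4|3
M = 3(6−1)−2·4−3 = 15−8−3 = 4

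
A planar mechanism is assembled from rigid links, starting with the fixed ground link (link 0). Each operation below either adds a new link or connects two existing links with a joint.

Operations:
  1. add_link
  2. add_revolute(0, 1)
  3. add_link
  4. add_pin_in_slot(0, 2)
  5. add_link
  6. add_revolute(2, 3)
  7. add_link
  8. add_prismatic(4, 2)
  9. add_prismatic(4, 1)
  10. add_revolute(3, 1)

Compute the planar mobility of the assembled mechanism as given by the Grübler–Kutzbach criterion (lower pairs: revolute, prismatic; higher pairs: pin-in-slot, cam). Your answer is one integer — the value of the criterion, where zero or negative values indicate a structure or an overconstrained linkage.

M = 1

link 0 = ground. State L|J1|J2 = 1|0|0
+link1  2|0|0
R(0,1) f=1→J1  2|1|0
+link2  3|1|0
PS(0,2) f=2→J2  3|1|1
+link3  4|1|1
R(2,3) f=1→J1  4|2|1
+link4  5|2|1
P(4,2) f=1→J1  5|3|1
P(4,1) f=1→J1  5|4|1
R(3,1) f=1→J1  5|5|1
M = 3(5−1)−2·5−1 = 12−10−1 = 1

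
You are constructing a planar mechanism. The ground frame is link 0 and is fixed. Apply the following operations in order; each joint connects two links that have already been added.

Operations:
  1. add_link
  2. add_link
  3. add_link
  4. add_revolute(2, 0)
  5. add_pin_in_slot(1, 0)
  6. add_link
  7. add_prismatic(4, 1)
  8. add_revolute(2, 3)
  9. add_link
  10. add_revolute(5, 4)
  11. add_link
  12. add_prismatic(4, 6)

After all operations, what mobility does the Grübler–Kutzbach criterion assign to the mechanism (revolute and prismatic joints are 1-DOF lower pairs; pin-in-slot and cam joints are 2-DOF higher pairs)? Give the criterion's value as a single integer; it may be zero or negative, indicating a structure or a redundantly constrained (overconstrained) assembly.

M = 7

link 0 = ground. State L|J1|J2 = 1|0|0
+link1  2|0|0
+link2  3|0|0
+link3  4|0|0
R(2,0) f=1→J1  4|1|0
PS(1,0) f=2→J2  4|1|1
+link4  5|1|1
P(4,1) f=1→J1  5|2|1
R(2,3) f=1→J1  5|3|1
+link5  6|3|1
R(5,4) f=1→J1  6|4|1
+link6  7|4|1
P(4,6) f=1→J1  7|5|1
M = 3(7−1)−2·5−1 = 18−10−1 = 7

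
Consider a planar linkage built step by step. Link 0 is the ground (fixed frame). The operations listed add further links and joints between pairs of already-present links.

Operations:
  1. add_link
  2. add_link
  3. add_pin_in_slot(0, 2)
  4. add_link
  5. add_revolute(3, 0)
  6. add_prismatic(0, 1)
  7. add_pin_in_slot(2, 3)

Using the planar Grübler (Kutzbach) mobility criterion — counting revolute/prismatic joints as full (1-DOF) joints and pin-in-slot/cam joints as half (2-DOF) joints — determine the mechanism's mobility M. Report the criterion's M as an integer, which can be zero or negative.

(L,J1,J2)=(1,0,0); link0 fixed
link1: (2,0,0)
link2: (3,0,0)
PS 0-2 [J2]: (3,0,1)
link3: (4,0,1)
R 3-0 [J1]: (4,1,1)
P 0-1 [J1]: (4,2,1)
PS 2-3 [J2]: (4,2,2)
Grübler: 3·3 − 2·2 − 2 = 3

M = 3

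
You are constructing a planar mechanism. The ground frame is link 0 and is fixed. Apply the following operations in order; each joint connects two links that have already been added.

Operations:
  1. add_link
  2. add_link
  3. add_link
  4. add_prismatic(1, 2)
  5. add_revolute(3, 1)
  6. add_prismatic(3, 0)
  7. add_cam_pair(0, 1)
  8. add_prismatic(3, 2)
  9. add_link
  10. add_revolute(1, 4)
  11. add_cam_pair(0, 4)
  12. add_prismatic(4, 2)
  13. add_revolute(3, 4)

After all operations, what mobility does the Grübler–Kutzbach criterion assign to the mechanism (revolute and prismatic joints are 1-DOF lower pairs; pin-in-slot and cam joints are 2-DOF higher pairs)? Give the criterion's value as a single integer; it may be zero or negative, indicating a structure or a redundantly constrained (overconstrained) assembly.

L=1 J1=0 J2=0
add link → L=2 J1=0 J2=0
add link → L=3 J1=0 J2=0
add link → L=4 J1=0 J2=0
P@1,2 dof=1 J1 → L=4 J1=1 J2=0
R@3,1 dof=1 J1 → L=4 J1=2 J2=0
P@3,0 dof=1 J1 → L=4 J1=3 J2=0
C@0,1 dof=2 J2 → L=4 J1=3 J2=1
P@3,2 dof=1 J1 → L=4 J1=4 J2=1
add link → L=5 J1=4 J2=1
R@1,4 dof=1 J1 → L=5 J1=5 J2=1
C@0,4 dof=2 J2 → L=5 J1=5 J2=2
P@4,2 dof=1 J1 → L=5 J1=6 J2=2
R@3,4 dof=1 J1 → L=5 J1=7 J2=2
M=3(L−1)−2J1−J2=3·4−2·7−2=-4

M = -4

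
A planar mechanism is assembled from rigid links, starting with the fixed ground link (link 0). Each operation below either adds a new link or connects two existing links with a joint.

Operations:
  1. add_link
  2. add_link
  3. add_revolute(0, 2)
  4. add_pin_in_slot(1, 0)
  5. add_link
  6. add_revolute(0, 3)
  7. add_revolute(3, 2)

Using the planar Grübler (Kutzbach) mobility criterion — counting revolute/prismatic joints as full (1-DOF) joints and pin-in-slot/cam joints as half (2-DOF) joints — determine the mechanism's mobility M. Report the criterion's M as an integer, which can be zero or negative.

M = 2

link 0 = ground. State L|J1|J2 = 1|0|0
+link1  2|0|0
+link2  3|0|0
R(0,2) f=1→J1  3|1|0
PS(1,0) f=2→J2  3|1|1
+link3  4|1|1
R(0,3) f=1→J1  4|2|1
R(3,2) f=1→J1  4|3|1
M = 3(4−1)−2·3−1 = 9−6−1 = 2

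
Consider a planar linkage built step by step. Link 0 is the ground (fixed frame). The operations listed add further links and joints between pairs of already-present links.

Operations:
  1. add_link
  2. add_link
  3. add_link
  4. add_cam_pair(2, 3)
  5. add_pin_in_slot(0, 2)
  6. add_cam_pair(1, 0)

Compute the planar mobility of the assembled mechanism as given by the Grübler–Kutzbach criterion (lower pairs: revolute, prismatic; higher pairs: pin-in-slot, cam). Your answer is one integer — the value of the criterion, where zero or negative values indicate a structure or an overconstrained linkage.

link 0 = ground. State L|J1|J2 = 1|0|0
+link1  2|0|0
+link2  3|0|0
+link3  4|0|0
C(2,3) f=2→J2  4|0|1
PS(0,2) f=2→J2  4|0|2
C(1,0) f=2→J2  4|0|3
M = 3(4−1)−2·0−3 = 9−0−3 = 6

M = 6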